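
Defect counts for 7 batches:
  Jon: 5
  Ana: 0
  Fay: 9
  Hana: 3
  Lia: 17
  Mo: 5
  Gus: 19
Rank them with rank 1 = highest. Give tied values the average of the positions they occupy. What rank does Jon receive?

4.5

Sorted (descending): 19, 17, 9, 5, 5, 3, 0
The 2 values of 5 occupy positions 4–5 → average rank (4+5)/2 = 4.5.
Jon has value 5 → rank 4.5.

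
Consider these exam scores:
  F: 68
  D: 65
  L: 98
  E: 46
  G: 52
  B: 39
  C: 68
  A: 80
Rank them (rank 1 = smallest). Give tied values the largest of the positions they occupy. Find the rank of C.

6

Sorted (ascending): 39, 46, 52, 65, 68, 68, 80, 98
The 2 values of 68 occupy positions 5–6 → each gets rank 6.
C has value 68 → rank 6.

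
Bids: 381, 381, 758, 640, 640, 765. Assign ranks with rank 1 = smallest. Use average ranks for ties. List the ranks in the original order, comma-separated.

Sorted (ascending): 381, 381, 640, 640, 758, 765
The 2 values of 381 occupy positions 1–2 → average rank (1+2)/2 = 1.5.
The 2 values of 640 occupy positions 3–4 → average rank (3+4)/2 = 3.5.

1.5, 1.5, 5, 3.5, 3.5, 6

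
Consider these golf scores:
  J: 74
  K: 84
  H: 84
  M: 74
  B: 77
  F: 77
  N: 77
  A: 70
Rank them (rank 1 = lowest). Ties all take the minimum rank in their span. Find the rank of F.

Sorted (ascending): 70, 74, 74, 77, 77, 77, 84, 84
The 2 values of 74 occupy positions 2–3 → each gets rank 2.
The 3 values of 77 occupy positions 4–6 → each gets rank 4.
The 2 values of 84 occupy positions 7–8 → each gets rank 7.
F has value 77 → rank 4.

4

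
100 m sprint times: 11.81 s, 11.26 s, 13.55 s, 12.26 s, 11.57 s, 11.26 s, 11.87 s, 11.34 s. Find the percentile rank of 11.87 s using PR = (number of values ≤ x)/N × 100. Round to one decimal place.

N = 8.
Strictly below 11.87: 5. Equal to 11.87: 1.
PR = 6/8 × 100 = 75.0

75.0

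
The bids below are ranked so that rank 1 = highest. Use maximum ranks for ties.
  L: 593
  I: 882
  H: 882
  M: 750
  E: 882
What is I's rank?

Sorted (descending): 882, 882, 882, 750, 593
The 3 values of 882 occupy positions 1–3 → each gets rank 3.
I has value 882 → rank 3.

3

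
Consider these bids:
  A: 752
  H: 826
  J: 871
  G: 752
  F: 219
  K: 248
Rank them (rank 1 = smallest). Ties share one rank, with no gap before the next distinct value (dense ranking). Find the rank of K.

Sorted (ascending): 219, 248, 752, 752, 826, 871
The 2 values of 752 share dense rank 3.
Remaining distinct values take the next consecutive integers.
K has value 248 → rank 2.

2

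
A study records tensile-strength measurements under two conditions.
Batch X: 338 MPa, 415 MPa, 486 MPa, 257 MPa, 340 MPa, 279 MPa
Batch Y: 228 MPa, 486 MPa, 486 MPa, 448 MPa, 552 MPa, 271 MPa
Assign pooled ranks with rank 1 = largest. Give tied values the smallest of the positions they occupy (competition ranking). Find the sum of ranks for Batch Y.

Sorted (descending): 552, 486, 486, 486, 448, 415, 340, 338, 279, 271, 257, 228
The 3 values of 486 occupy positions 2–4 → each gets rank 2.
Batch Y values → pooled ranks: 228→12, 486→2, 486→2, 448→5, 552→1, 271→10
Rank sum = 12 + 2 + 2 + 5 + 1 + 10 = 32

32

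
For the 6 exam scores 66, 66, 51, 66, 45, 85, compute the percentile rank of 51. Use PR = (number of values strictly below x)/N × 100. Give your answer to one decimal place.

N = 6.
Strictly below 51: 1. Equal to 51: 1.
PR = 1/6 × 100 = 16.7

16.7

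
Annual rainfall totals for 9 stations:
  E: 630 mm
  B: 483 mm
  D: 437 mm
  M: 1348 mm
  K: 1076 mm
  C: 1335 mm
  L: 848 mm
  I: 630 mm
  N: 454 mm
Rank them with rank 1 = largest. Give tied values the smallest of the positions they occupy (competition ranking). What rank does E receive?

5

Sorted (descending): 1348, 1335, 1076, 848, 630, 630, 483, 454, 437
The 2 values of 630 occupy positions 5–6 → each gets rank 5.
E has value 630 mm → rank 5.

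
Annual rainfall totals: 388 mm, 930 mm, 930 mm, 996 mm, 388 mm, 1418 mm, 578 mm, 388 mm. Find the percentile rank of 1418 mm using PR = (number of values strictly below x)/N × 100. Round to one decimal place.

87.5

N = 8.
Strictly below 1418: 7. Equal to 1418: 1.
PR = 7/8 × 100 = 87.5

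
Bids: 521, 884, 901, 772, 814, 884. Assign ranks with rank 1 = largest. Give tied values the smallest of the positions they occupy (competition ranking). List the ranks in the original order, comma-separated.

Sorted (descending): 901, 884, 884, 814, 772, 521
The 2 values of 884 occupy positions 2–3 → each gets rank 2.

6, 2, 1, 5, 4, 2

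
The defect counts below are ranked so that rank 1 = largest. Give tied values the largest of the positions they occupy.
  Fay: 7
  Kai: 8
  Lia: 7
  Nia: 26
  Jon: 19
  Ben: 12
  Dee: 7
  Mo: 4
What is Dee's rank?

7

Sorted (descending): 26, 19, 12, 8, 7, 7, 7, 4
The 3 values of 7 occupy positions 5–7 → each gets rank 7.
Dee has value 7 → rank 7.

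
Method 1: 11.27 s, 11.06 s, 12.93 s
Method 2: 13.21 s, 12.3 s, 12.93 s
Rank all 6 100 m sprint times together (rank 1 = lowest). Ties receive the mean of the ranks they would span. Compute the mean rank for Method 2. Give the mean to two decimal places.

4.50

Sorted (ascending): 11.06, 11.27, 12.3, 12.93, 12.93, 13.21
The 2 values of 12.93 occupy positions 4–5 → average rank (4+5)/2 = 4.5.
Method 2 values → pooled ranks: 13.21→6, 12.3→3, 12.93→4.5
Mean rank = (6 + 3 + 4.5) / 3 = 4.50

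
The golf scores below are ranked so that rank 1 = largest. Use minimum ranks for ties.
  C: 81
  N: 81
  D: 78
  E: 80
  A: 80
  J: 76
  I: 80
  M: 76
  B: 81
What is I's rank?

Sorted (descending): 81, 81, 81, 80, 80, 80, 78, 76, 76
The 3 values of 81 occupy positions 1–3 → each gets rank 1.
The 3 values of 80 occupy positions 4–6 → each gets rank 4.
The 2 values of 76 occupy positions 8–9 → each gets rank 8.
I has value 80 → rank 4.

4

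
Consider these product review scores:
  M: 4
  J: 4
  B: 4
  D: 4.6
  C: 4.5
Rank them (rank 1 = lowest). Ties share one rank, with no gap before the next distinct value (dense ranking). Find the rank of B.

1

Sorted (ascending): 4, 4, 4, 4.5, 4.6
The 3 values of 4 share dense rank 1.
Remaining distinct values take the next consecutive integers.
B has value 4 → rank 1.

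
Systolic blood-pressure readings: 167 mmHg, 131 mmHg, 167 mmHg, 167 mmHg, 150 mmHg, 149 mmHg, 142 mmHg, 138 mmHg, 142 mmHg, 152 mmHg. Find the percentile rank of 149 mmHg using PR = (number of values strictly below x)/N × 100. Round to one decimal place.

N = 10.
Strictly below 149: 4. Equal to 149: 1.
PR = 4/10 × 100 = 40.0

40.0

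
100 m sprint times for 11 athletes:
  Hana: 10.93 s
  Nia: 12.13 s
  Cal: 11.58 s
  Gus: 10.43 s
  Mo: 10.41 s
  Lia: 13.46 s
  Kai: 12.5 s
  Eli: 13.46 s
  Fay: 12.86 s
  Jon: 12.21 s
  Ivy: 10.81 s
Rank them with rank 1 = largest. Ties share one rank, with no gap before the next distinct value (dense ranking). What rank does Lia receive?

1

Sorted (descending): 13.46, 13.46, 12.86, 12.5, 12.21, 12.13, 11.58, 10.93, 10.81, 10.43, 10.41
The 2 values of 13.46 share dense rank 1.
Remaining distinct values take the next consecutive integers.
Lia has value 13.46 s → rank 1.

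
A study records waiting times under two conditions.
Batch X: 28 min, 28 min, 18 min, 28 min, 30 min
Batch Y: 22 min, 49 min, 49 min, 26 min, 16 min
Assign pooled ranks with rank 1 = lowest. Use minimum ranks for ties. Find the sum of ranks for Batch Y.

Sorted (ascending): 16, 18, 22, 26, 28, 28, 28, 30, 49, 49
The 3 values of 28 occupy positions 5–7 → each gets rank 5.
The 2 values of 49 occupy positions 9–10 → each gets rank 9.
Batch Y values → pooled ranks: 22→3, 49→9, 49→9, 26→4, 16→1
Rank sum = 3 + 9 + 9 + 4 + 1 = 26

26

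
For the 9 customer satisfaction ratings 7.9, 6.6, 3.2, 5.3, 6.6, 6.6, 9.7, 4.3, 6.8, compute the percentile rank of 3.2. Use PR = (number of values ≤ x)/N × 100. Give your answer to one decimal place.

N = 9.
Strictly below 3.2: 0. Equal to 3.2: 1.
PR = 1/9 × 100 = 11.1

11.1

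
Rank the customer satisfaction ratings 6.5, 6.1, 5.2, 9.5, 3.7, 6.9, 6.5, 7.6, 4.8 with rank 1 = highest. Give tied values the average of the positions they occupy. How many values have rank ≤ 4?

3

Sorted (descending): 9.5, 7.6, 6.9, 6.5, 6.5, 6.1, 5.2, 4.8, 3.7
The 2 values of 6.5 occupy positions 4–5 → average rank (4+5)/2 = 4.5.
Ranks ≤ 4: {1, 2, 3} → 3 values.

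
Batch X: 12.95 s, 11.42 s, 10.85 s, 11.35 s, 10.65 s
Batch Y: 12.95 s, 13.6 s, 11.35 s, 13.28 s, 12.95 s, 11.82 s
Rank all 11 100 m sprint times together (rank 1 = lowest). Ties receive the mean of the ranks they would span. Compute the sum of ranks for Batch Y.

Sorted (ascending): 10.65, 10.85, 11.35, 11.35, 11.42, 11.82, 12.95, 12.95, 12.95, 13.28, 13.6
The 2 values of 11.35 occupy positions 3–4 → average rank (3+4)/2 = 3.5.
The 3 values of 12.95 occupy positions 7–9 → average rank 8.
Batch Y values → pooled ranks: 12.95→8, 13.6→11, 11.35→3.5, 13.28→10, 12.95→8, 11.82→6
Rank sum = 8 + 11 + 3.5 + 10 + 8 + 6 = 46.5

46.5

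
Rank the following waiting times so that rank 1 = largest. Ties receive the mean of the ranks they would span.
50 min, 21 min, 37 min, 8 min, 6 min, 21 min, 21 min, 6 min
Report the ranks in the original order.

Sorted (descending): 50, 37, 21, 21, 21, 8, 6, 6
The 3 values of 21 occupy positions 3–5 → average rank 4.
The 2 values of 6 occupy positions 7–8 → average rank (7+8)/2 = 7.5.

1, 4, 2, 6, 7.5, 4, 4, 7.5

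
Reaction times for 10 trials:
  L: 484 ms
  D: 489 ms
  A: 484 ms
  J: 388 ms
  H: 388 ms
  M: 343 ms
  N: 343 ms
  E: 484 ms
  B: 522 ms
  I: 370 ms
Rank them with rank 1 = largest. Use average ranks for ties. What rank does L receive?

4

Sorted (descending): 522, 489, 484, 484, 484, 388, 388, 370, 343, 343
The 3 values of 484 occupy positions 3–5 → average rank 4.
The 2 values of 388 occupy positions 6–7 → average rank (6+7)/2 = 6.5.
The 2 values of 343 occupy positions 9–10 → average rank (9+10)/2 = 9.5.
L has value 484 ms → rank 4.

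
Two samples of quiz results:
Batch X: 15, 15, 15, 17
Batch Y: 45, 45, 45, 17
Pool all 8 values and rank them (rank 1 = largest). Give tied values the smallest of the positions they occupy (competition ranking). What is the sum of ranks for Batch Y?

Sorted (descending): 45, 45, 45, 17, 17, 15, 15, 15
The 3 values of 45 occupy positions 1–3 → each gets rank 1.
The 2 values of 17 occupy positions 4–5 → each gets rank 4.
The 3 values of 15 occupy positions 6–8 → each gets rank 6.
Batch Y values → pooled ranks: 45→1, 45→1, 45→1, 17→4
Rank sum = 1 + 1 + 1 + 4 = 7

7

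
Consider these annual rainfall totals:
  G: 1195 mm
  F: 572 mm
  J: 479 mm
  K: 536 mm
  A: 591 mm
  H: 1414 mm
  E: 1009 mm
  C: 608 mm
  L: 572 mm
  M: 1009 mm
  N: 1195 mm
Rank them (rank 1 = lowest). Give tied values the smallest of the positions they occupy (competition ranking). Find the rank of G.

9

Sorted (ascending): 479, 536, 572, 572, 591, 608, 1009, 1009, 1195, 1195, 1414
The 2 values of 572 occupy positions 3–4 → each gets rank 3.
The 2 values of 1009 occupy positions 7–8 → each gets rank 7.
The 2 values of 1195 occupy positions 9–10 → each gets rank 9.
G has value 1195 mm → rank 9.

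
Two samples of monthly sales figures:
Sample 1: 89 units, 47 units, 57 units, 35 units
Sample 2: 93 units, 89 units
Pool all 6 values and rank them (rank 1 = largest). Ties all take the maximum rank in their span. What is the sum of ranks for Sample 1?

Sorted (descending): 93, 89, 89, 57, 47, 35
The 2 values of 89 occupy positions 2–3 → each gets rank 3.
Sample 1 values → pooled ranks: 89→3, 47→5, 57→4, 35→6
Rank sum = 3 + 5 + 4 + 6 = 18

18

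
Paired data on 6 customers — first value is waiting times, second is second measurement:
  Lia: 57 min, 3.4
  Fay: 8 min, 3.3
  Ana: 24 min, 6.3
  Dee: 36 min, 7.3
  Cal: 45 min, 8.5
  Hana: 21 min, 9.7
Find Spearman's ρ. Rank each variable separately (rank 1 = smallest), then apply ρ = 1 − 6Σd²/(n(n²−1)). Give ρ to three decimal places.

0.086

Ranks of variable 1: 6, 1, 3, 4, 5, 2
Ranks of variable 2: 2, 1, 3, 4, 5, 6
d = r₁ − r₂: 4, 0, 0, 0, 0, -4
d²: 16, 0, 0, 0, 0, 16; Σd² = 32
ρ = 1 − 6·32/(6·35) = 1 − 192/210 = 0.086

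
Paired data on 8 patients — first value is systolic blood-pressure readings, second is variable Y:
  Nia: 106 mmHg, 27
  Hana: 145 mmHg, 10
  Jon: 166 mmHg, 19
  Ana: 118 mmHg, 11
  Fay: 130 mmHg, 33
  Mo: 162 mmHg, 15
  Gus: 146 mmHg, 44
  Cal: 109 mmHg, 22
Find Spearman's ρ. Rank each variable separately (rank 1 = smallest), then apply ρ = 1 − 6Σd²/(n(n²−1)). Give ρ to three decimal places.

Ranks of variable 1: 1, 5, 8, 3, 4, 7, 6, 2
Ranks of variable 2: 6, 1, 4, 2, 7, 3, 8, 5
d = r₁ − r₂: -5, 4, 4, 1, -3, 4, -2, -3
d²: 25, 16, 16, 1, 9, 16, 4, 9; Σd² = 96
ρ = 1 − 6·96/(8·63) = 1 − 576/504 = -0.143

-0.143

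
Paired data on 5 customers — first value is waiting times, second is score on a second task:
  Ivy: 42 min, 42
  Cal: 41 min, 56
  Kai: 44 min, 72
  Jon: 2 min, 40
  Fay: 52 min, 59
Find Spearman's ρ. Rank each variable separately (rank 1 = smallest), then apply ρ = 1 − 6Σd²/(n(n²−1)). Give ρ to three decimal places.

Ranks of variable 1: 3, 2, 4, 1, 5
Ranks of variable 2: 2, 3, 5, 1, 4
d = r₁ − r₂: 1, -1, -1, 0, 1
d²: 1, 1, 1, 0, 1; Σd² = 4
ρ = 1 − 6·4/(5·24) = 1 − 24/120 = 0.800

0.800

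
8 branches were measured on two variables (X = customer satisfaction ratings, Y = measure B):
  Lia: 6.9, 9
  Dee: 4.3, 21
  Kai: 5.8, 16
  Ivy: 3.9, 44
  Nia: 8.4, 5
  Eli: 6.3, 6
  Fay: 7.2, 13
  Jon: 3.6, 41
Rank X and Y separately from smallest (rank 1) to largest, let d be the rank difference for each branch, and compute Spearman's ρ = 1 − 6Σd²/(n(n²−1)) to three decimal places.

-0.881

Ranks of variable 1: 6, 3, 4, 2, 8, 5, 7, 1
Ranks of variable 2: 3, 6, 5, 8, 1, 2, 4, 7
d = r₁ − r₂: 3, -3, -1, -6, 7, 3, 3, -6
d²: 9, 9, 1, 36, 49, 9, 9, 36; Σd² = 158
ρ = 1 − 6·158/(8·63) = 1 − 948/504 = -0.881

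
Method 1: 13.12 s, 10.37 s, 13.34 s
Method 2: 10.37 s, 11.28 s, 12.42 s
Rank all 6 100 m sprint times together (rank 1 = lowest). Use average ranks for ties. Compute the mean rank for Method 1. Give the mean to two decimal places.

Sorted (ascending): 10.37, 10.37, 11.28, 12.42, 13.12, 13.34
The 2 values of 10.37 occupy positions 1–2 → average rank (1+2)/2 = 1.5.
Method 1 values → pooled ranks: 13.12→5, 10.37→1.5, 13.34→6
Mean rank = (5 + 1.5 + 6) / 3 = 4.17

4.17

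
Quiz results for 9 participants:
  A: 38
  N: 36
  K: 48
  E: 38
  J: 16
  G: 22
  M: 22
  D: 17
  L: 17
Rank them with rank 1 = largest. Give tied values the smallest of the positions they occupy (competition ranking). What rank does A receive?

Sorted (descending): 48, 38, 38, 36, 22, 22, 17, 17, 16
The 2 values of 38 occupy positions 2–3 → each gets rank 2.
The 2 values of 22 occupy positions 5–6 → each gets rank 5.
The 2 values of 17 occupy positions 7–8 → each gets rank 7.
A has value 38 → rank 2.

2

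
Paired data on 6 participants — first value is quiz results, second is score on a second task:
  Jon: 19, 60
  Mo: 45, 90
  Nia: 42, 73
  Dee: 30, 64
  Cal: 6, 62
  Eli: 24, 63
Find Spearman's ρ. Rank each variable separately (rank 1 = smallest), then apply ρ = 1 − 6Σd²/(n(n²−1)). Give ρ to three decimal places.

0.943

Ranks of variable 1: 2, 6, 5, 4, 1, 3
Ranks of variable 2: 1, 6, 5, 4, 2, 3
d = r₁ − r₂: 1, 0, 0, 0, -1, 0
d²: 1, 0, 0, 0, 1, 0; Σd² = 2
ρ = 1 − 6·2/(6·35) = 1 − 12/210 = 0.943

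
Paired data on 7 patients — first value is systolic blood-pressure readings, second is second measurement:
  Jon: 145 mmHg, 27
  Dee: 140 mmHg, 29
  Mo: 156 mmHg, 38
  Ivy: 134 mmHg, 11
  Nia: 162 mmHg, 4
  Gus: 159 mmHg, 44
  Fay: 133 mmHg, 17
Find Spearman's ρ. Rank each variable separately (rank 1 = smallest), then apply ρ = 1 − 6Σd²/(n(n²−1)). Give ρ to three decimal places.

Ranks of variable 1: 4, 3, 5, 2, 7, 6, 1
Ranks of variable 2: 4, 5, 6, 2, 1, 7, 3
d = r₁ − r₂: 0, -2, -1, 0, 6, -1, -2
d²: 0, 4, 1, 0, 36, 1, 4; Σd² = 46
ρ = 1 − 6·46/(7·48) = 1 − 276/336 = 0.179

0.179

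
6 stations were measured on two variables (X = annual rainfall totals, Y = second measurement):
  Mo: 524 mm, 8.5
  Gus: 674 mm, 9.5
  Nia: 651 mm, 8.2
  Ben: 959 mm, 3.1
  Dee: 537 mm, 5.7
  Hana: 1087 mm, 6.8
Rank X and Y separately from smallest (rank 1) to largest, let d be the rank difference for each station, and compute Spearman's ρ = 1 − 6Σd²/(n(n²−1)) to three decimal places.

-0.314

Ranks of variable 1: 1, 4, 3, 5, 2, 6
Ranks of variable 2: 5, 6, 4, 1, 2, 3
d = r₁ − r₂: -4, -2, -1, 4, 0, 3
d²: 16, 4, 1, 16, 0, 9; Σd² = 46
ρ = 1 − 6·46/(6·35) = 1 − 276/210 = -0.314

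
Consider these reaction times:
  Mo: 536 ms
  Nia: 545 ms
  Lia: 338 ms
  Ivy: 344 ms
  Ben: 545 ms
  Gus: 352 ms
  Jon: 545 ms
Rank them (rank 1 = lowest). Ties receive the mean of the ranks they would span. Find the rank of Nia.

6

Sorted (ascending): 338, 344, 352, 536, 545, 545, 545
The 3 values of 545 occupy positions 5–7 → average rank 6.
Nia has value 545 ms → rank 6.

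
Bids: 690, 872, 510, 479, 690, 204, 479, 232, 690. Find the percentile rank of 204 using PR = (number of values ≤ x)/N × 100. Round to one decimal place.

11.1

N = 9.
Strictly below 204: 0. Equal to 204: 1.
PR = 1/9 × 100 = 11.1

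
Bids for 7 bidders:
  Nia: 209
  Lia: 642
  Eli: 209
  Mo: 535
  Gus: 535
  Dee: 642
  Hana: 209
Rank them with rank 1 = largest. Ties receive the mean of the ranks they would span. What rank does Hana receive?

Sorted (descending): 642, 642, 535, 535, 209, 209, 209
The 2 values of 642 occupy positions 1–2 → average rank (1+2)/2 = 1.5.
The 2 values of 535 occupy positions 3–4 → average rank (3+4)/2 = 3.5.
The 3 values of 209 occupy positions 5–7 → average rank 6.
Hana has value 209 → rank 6.

6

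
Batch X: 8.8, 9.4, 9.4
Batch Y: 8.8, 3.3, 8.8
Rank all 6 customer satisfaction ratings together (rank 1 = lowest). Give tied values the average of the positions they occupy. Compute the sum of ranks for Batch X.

Sorted (ascending): 3.3, 8.8, 8.8, 8.8, 9.4, 9.4
The 3 values of 8.8 occupy positions 2–4 → average rank 3.
The 2 values of 9.4 occupy positions 5–6 → average rank (5+6)/2 = 5.5.
Batch X values → pooled ranks: 8.8→3, 9.4→5.5, 9.4→5.5
Rank sum = 3 + 5.5 + 5.5 = 14

14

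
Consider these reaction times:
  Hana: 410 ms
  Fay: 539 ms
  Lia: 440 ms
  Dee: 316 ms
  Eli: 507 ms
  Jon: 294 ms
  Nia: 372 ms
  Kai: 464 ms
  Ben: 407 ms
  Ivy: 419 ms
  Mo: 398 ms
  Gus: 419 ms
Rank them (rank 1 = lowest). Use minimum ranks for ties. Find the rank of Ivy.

Sorted (ascending): 294, 316, 372, 398, 407, 410, 419, 419, 440, 464, 507, 539
The 2 values of 419 occupy positions 7–8 → each gets rank 7.
Ivy has value 419 ms → rank 7.

7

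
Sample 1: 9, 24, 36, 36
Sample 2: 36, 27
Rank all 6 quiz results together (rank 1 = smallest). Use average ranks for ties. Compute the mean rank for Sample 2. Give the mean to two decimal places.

4.00

Sorted (ascending): 9, 24, 27, 36, 36, 36
The 3 values of 36 occupy positions 4–6 → average rank 5.
Sample 2 values → pooled ranks: 36→5, 27→3
Mean rank = (5 + 3) / 2 = 4.00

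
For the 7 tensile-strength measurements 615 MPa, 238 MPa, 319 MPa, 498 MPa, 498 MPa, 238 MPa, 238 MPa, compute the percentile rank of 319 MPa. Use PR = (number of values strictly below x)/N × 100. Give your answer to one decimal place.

N = 7.
Strictly below 319: 3. Equal to 319: 1.
PR = 3/7 × 100 = 42.9

42.9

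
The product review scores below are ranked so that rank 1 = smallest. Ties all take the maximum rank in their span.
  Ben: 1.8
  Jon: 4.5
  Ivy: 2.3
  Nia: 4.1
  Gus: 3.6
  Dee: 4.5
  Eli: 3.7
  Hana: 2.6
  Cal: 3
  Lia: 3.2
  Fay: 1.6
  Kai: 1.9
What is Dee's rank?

12

Sorted (ascending): 1.6, 1.8, 1.9, 2.3, 2.6, 3, 3.2, 3.6, 3.7, 4.1, 4.5, 4.5
The 2 values of 4.5 occupy positions 11–12 → each gets rank 12.
Dee has value 4.5 → rank 12.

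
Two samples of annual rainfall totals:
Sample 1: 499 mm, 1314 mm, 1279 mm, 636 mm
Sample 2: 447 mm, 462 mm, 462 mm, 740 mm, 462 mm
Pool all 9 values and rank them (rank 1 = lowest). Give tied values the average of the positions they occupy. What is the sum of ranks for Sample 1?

28

Sorted (ascending): 447, 462, 462, 462, 499, 636, 740, 1279, 1314
The 3 values of 462 occupy positions 2–4 → average rank 3.
Sample 1 values → pooled ranks: 499→5, 1314→9, 1279→8, 636→6
Rank sum = 5 + 9 + 8 + 6 = 28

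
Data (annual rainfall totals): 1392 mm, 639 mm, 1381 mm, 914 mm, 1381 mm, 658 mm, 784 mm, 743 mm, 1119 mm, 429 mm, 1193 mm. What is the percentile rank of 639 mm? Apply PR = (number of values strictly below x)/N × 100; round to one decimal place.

N = 11.
Strictly below 639: 1. Equal to 639: 1.
PR = 1/11 × 100 = 9.1

9.1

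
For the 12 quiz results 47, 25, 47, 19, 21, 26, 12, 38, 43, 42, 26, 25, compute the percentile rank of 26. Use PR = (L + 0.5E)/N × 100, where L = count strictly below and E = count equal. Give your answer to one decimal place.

N = 12.
Strictly below 26: 5. Equal to 26: 2.
PR = (5 + 0.5·2)/12 × 100 = 50.0

50.0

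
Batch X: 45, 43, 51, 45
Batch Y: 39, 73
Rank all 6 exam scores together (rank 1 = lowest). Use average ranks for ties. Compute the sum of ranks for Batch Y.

7

Sorted (ascending): 39, 43, 45, 45, 51, 73
The 2 values of 45 occupy positions 3–4 → average rank (3+4)/2 = 3.5.
Batch Y values → pooled ranks: 39→1, 73→6
Rank sum = 1 + 6 = 7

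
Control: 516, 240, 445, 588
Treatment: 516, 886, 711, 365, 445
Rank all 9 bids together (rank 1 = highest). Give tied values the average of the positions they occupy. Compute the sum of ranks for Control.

Sorted (descending): 886, 711, 588, 516, 516, 445, 445, 365, 240
The 2 values of 516 occupy positions 4–5 → average rank (4+5)/2 = 4.5.
The 2 values of 445 occupy positions 6–7 → average rank (6+7)/2 = 6.5.
Control values → pooled ranks: 516→4.5, 240→9, 445→6.5, 588→3
Rank sum = 4.5 + 9 + 6.5 + 3 = 23

23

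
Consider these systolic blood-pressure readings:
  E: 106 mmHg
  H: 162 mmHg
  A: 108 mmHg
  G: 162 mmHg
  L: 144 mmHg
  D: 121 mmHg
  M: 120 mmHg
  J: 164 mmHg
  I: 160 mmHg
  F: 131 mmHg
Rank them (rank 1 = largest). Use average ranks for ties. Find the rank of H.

2.5

Sorted (descending): 164, 162, 162, 160, 144, 131, 121, 120, 108, 106
The 2 values of 162 occupy positions 2–3 → average rank (2+3)/2 = 2.5.
H has value 162 mmHg → rank 2.5.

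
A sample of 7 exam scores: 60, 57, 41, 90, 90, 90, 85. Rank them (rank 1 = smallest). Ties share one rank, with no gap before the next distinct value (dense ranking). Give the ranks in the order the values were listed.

Sorted (ascending): 41, 57, 60, 85, 90, 90, 90
The 3 values of 90 share dense rank 5.
Remaining distinct values take the next consecutive integers.

3, 2, 1, 5, 5, 5, 4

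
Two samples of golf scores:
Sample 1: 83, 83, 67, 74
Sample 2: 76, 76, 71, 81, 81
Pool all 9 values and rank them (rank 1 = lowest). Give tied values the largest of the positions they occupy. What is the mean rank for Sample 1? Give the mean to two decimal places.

5.50

Sorted (ascending): 67, 71, 74, 76, 76, 81, 81, 83, 83
The 2 values of 76 occupy positions 4–5 → each gets rank 5.
The 2 values of 81 occupy positions 6–7 → each gets rank 7.
The 2 values of 83 occupy positions 8–9 → each gets rank 9.
Sample 1 values → pooled ranks: 83→9, 83→9, 67→1, 74→3
Mean rank = (9 + 9 + 1 + 3) / 4 = 5.50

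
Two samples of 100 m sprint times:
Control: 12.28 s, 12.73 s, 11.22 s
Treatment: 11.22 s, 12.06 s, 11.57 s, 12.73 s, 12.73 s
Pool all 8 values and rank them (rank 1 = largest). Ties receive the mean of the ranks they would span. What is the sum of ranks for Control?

13.5

Sorted (descending): 12.73, 12.73, 12.73, 12.28, 12.06, 11.57, 11.22, 11.22
The 3 values of 12.73 occupy positions 1–3 → average rank 2.
The 2 values of 11.22 occupy positions 7–8 → average rank (7+8)/2 = 7.5.
Control values → pooled ranks: 12.28→4, 12.73→2, 11.22→7.5
Rank sum = 4 + 2 + 7.5 = 13.5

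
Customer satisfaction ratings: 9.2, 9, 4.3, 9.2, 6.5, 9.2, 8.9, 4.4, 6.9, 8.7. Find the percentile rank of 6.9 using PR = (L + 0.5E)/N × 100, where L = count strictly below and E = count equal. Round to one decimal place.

35.0

N = 10.
Strictly below 6.9: 3. Equal to 6.9: 1.
PR = (3 + 0.5·1)/10 × 100 = 35.0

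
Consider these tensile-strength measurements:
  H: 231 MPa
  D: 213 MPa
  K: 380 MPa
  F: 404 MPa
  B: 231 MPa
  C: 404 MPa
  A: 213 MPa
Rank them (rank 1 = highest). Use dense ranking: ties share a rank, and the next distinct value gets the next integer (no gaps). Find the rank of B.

3

Sorted (descending): 404, 404, 380, 231, 231, 213, 213
The 2 values of 404 share dense rank 1.
The 2 values of 231 share dense rank 3.
The 2 values of 213 share dense rank 4.
Remaining distinct values take the next consecutive integers.
B has value 231 MPa → rank 3.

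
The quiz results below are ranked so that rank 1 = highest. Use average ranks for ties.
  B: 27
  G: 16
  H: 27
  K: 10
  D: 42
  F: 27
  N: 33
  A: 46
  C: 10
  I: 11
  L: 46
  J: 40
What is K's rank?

11.5

Sorted (descending): 46, 46, 42, 40, 33, 27, 27, 27, 16, 11, 10, 10
The 2 values of 46 occupy positions 1–2 → average rank (1+2)/2 = 1.5.
The 3 values of 27 occupy positions 6–8 → average rank 7.
The 2 values of 10 occupy positions 11–12 → average rank (11+12)/2 = 11.5.
K has value 10 → rank 11.5.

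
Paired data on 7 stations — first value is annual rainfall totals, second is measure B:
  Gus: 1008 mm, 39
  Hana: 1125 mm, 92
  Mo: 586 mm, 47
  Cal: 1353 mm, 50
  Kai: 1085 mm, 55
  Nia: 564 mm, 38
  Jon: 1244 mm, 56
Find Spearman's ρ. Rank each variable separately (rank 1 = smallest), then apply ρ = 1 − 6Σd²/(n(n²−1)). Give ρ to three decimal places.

0.714

Ranks of variable 1: 3, 5, 2, 7, 4, 1, 6
Ranks of variable 2: 2, 7, 3, 4, 5, 1, 6
d = r₁ − r₂: 1, -2, -1, 3, -1, 0, 0
d²: 1, 4, 1, 9, 1, 0, 0; Σd² = 16
ρ = 1 − 6·16/(7·48) = 1 − 96/336 = 0.714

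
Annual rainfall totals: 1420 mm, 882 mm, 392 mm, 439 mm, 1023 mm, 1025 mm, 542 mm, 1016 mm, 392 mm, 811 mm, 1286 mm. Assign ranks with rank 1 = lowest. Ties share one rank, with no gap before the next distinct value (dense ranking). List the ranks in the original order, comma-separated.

Sorted (ascending): 392, 392, 439, 542, 811, 882, 1016, 1023, 1025, 1286, 1420
The 2 values of 392 share dense rank 1.
Remaining distinct values take the next consecutive integers.

10, 5, 1, 2, 7, 8, 3, 6, 1, 4, 9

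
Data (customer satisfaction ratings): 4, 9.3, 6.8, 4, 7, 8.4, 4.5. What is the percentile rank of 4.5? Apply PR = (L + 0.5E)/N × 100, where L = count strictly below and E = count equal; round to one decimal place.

N = 7.
Strictly below 4.5: 2. Equal to 4.5: 1.
PR = (2 + 0.5·1)/7 × 100 = 35.7

35.7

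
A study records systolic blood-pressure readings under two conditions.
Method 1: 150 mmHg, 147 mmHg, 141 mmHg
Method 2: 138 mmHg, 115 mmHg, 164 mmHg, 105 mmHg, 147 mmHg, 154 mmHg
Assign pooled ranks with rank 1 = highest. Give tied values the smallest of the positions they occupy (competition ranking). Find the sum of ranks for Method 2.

31

Sorted (descending): 164, 154, 150, 147, 147, 141, 138, 115, 105
The 2 values of 147 occupy positions 4–5 → each gets rank 4.
Method 2 values → pooled ranks: 138→7, 115→8, 164→1, 105→9, 147→4, 154→2
Rank sum = 7 + 8 + 1 + 9 + 4 + 2 = 31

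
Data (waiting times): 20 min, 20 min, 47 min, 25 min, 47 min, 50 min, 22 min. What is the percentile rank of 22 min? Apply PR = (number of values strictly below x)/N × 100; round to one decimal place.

N = 7.
Strictly below 22: 2. Equal to 22: 1.
PR = 2/7 × 100 = 28.6

28.6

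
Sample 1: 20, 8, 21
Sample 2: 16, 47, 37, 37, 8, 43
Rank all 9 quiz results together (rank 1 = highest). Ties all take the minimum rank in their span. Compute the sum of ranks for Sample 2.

24

Sorted (descending): 47, 43, 37, 37, 21, 20, 16, 8, 8
The 2 values of 37 occupy positions 3–4 → each gets rank 3.
The 2 values of 8 occupy positions 8–9 → each gets rank 8.
Sample 2 values → pooled ranks: 16→7, 47→1, 37→3, 37→3, 8→8, 43→2
Rank sum = 7 + 1 + 3 + 3 + 8 + 2 = 24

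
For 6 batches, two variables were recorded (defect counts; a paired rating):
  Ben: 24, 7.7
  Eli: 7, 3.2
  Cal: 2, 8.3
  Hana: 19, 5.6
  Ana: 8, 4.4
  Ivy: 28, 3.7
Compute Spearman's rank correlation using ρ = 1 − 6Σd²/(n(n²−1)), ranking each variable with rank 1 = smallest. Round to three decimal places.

-0.200

Ranks of variable 1: 5, 2, 1, 4, 3, 6
Ranks of variable 2: 5, 1, 6, 4, 3, 2
d = r₁ − r₂: 0, 1, -5, 0, 0, 4
d²: 0, 1, 25, 0, 0, 16; Σd² = 42
ρ = 1 − 6·42/(6·35) = 1 − 252/210 = -0.200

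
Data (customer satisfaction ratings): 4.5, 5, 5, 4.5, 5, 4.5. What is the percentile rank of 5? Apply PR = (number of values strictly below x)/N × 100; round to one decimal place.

N = 6.
Strictly below 5: 3. Equal to 5: 3.
PR = 3/6 × 100 = 50.0

50.0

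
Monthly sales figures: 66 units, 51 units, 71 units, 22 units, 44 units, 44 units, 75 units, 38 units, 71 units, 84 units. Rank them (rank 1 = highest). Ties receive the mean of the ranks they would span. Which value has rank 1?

Sorted (descending): 84, 75, 71, 71, 66, 51, 44, 44, 38, 22
The 2 values of 71 occupy positions 3–4 → average rank (3+4)/2 = 3.5.
The 2 values of 44 occupy positions 7–8 → average rank (7+8)/2 = 7.5.
Rank 1 → value 84.

84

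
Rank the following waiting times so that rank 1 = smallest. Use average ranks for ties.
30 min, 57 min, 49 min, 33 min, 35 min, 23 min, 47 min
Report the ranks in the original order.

2, 7, 6, 3, 4, 1, 5

Sorted (ascending): 23, 30, 33, 35, 47, 49, 57
No ties — each value takes its position as its rank.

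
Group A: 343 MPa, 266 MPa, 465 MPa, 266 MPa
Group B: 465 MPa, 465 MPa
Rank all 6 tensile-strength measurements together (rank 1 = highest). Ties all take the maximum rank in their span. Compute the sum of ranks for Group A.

Sorted (descending): 465, 465, 465, 343, 266, 266
The 3 values of 465 occupy positions 1–3 → each gets rank 3.
The 2 values of 266 occupy positions 5–6 → each gets rank 6.
Group A values → pooled ranks: 343→4, 266→6, 465→3, 266→6
Rank sum = 4 + 6 + 3 + 6 = 19

19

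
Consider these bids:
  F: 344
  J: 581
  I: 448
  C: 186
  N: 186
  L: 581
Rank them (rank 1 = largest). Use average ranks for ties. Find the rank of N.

Sorted (descending): 581, 581, 448, 344, 186, 186
The 2 values of 581 occupy positions 1–2 → average rank (1+2)/2 = 1.5.
The 2 values of 186 occupy positions 5–6 → average rank (5+6)/2 = 5.5.
N has value 186 → rank 5.5.

5.5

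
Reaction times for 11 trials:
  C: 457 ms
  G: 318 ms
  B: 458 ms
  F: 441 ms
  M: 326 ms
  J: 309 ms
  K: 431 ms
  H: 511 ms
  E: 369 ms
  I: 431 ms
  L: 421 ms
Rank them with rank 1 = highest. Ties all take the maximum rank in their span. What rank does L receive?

Sorted (descending): 511, 458, 457, 441, 431, 431, 421, 369, 326, 318, 309
The 2 values of 431 occupy positions 5–6 → each gets rank 6.
L has value 421 ms → rank 7.

7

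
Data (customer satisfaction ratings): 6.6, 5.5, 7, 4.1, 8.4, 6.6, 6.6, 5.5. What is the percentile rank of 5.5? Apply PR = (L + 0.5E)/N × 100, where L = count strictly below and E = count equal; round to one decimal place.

25.0

N = 8.
Strictly below 5.5: 1. Equal to 5.5: 2.
PR = (1 + 0.5·2)/8 × 100 = 25.0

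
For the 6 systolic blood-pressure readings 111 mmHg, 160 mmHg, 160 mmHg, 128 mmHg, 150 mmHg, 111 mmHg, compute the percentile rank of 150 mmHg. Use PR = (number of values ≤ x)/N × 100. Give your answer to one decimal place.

N = 6.
Strictly below 150: 3. Equal to 150: 1.
PR = 4/6 × 100 = 66.7

66.7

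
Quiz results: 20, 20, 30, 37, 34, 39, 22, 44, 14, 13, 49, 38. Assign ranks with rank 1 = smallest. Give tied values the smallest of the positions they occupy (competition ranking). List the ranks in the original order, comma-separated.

Sorted (ascending): 13, 14, 20, 20, 22, 30, 34, 37, 38, 39, 44, 49
The 2 values of 20 occupy positions 3–4 → each gets rank 3.

3, 3, 6, 8, 7, 10, 5, 11, 2, 1, 12, 9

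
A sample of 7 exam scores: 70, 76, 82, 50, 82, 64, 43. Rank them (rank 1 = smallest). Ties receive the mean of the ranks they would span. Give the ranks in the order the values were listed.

4, 5, 6.5, 2, 6.5, 3, 1

Sorted (ascending): 43, 50, 64, 70, 76, 82, 82
The 2 values of 82 occupy positions 6–7 → average rank (6+7)/2 = 6.5.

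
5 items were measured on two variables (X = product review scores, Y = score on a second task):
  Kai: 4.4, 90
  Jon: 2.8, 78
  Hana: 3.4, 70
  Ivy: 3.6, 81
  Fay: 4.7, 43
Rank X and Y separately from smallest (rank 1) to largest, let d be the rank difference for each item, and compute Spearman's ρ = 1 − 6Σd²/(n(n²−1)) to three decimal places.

Ranks of variable 1: 4, 1, 2, 3, 5
Ranks of variable 2: 5, 3, 2, 4, 1
d = r₁ − r₂: -1, -2, 0, -1, 4
d²: 1, 4, 0, 1, 16; Σd² = 22
ρ = 1 − 6·22/(5·24) = 1 − 132/120 = -0.100

-0.100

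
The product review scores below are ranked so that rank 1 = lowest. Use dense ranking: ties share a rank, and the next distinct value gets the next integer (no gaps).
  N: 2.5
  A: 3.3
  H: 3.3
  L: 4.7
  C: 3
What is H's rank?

3

Sorted (ascending): 2.5, 3, 3.3, 3.3, 4.7
The 2 values of 3.3 share dense rank 3.
Remaining distinct values take the next consecutive integers.
H has value 3.3 → rank 3.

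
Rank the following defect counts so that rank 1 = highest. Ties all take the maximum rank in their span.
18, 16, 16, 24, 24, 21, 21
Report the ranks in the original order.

5, 7, 7, 2, 2, 4, 4

Sorted (descending): 24, 24, 21, 21, 18, 16, 16
The 2 values of 24 occupy positions 1–2 → each gets rank 2.
The 2 values of 21 occupy positions 3–4 → each gets rank 4.
The 2 values of 16 occupy positions 6–7 → each gets rank 7.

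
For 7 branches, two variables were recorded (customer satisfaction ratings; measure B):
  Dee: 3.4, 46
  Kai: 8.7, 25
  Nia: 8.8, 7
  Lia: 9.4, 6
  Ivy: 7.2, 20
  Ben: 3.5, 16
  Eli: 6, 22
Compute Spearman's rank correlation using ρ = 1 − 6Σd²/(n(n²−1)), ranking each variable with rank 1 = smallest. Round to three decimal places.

Ranks of variable 1: 1, 5, 6, 7, 4, 2, 3
Ranks of variable 2: 7, 6, 2, 1, 4, 3, 5
d = r₁ − r₂: -6, -1, 4, 6, 0, -1, -2
d²: 36, 1, 16, 36, 0, 1, 4; Σd² = 94
ρ = 1 − 6·94/(7·48) = 1 − 564/336 = -0.679

-0.679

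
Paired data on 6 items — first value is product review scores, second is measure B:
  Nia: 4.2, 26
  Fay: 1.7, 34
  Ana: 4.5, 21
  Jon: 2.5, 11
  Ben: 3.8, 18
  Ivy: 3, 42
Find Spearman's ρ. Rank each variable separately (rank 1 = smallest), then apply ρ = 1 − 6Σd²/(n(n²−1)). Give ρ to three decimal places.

Ranks of variable 1: 5, 1, 6, 2, 4, 3
Ranks of variable 2: 4, 5, 3, 1, 2, 6
d = r₁ − r₂: 1, -4, 3, 1, 2, -3
d²: 1, 16, 9, 1, 4, 9; Σd² = 40
ρ = 1 − 6·40/(6·35) = 1 − 240/210 = -0.143

-0.143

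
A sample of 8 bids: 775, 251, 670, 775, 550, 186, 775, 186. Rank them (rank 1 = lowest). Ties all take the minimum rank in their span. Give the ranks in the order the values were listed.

Sorted (ascending): 186, 186, 251, 550, 670, 775, 775, 775
The 2 values of 186 occupy positions 1–2 → each gets rank 1.
The 3 values of 775 occupy positions 6–8 → each gets rank 6.

6, 3, 5, 6, 4, 1, 6, 1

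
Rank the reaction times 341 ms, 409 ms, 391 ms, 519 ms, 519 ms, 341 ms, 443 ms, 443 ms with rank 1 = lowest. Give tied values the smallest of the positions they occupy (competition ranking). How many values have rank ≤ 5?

Sorted (ascending): 341, 341, 391, 409, 443, 443, 519, 519
The 2 values of 341 occupy positions 1–2 → each gets rank 1.
The 2 values of 443 occupy positions 5–6 → each gets rank 5.
The 2 values of 519 occupy positions 7–8 → each gets rank 7.
Ranks ≤ 5: {1, 1, 3, 4, 5, 5} → 6 values.

6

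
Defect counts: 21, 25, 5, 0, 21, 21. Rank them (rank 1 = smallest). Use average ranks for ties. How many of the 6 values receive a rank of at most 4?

Sorted (ascending): 0, 5, 21, 21, 21, 25
The 3 values of 21 occupy positions 3–5 → average rank 4.
Ranks ≤ 4: {1, 2, 4, 4, 4} → 5 values.

5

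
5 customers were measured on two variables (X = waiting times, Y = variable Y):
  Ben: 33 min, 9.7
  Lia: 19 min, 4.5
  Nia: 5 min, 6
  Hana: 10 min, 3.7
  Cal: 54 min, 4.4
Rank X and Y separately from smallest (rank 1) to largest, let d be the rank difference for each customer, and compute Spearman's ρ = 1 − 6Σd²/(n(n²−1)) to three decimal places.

Ranks of variable 1: 4, 3, 1, 2, 5
Ranks of variable 2: 5, 3, 4, 1, 2
d = r₁ − r₂: -1, 0, -3, 1, 3
d²: 1, 0, 9, 1, 9; Σd² = 20
ρ = 1 − 6·20/(5·24) = 1 − 120/120 = 0.000

0.000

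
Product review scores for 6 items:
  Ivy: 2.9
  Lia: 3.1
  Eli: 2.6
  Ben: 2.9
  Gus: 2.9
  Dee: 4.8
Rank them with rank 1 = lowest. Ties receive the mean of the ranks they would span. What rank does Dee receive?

Sorted (ascending): 2.6, 2.9, 2.9, 2.9, 3.1, 4.8
The 3 values of 2.9 occupy positions 2–4 → average rank 3.
Dee has value 4.8 → rank 6.

6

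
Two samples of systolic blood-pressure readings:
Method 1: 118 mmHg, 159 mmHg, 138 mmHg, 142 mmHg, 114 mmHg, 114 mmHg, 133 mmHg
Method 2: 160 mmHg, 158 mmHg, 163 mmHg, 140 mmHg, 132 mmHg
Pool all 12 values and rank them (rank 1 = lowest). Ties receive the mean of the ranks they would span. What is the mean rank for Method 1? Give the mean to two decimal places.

Sorted (ascending): 114, 114, 118, 132, 133, 138, 140, 142, 158, 159, 160, 163
The 2 values of 114 occupy positions 1–2 → average rank (1+2)/2 = 1.5.
Method 1 values → pooled ranks: 118→3, 159→10, 138→6, 142→8, 114→1.5, 114→1.5, 133→5
Mean rank = (3 + 10 + 6 + 8 + 1.5 + 1.5 + 5) / 7 = 5.00

5.00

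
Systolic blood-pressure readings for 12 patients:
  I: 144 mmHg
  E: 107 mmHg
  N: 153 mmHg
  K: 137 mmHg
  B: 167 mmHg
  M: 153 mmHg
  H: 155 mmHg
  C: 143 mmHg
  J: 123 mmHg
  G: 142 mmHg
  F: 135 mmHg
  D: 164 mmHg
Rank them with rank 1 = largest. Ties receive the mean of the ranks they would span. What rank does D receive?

2

Sorted (descending): 167, 164, 155, 153, 153, 144, 143, 142, 137, 135, 123, 107
The 2 values of 153 occupy positions 4–5 → average rank (4+5)/2 = 4.5.
D has value 164 mmHg → rank 2.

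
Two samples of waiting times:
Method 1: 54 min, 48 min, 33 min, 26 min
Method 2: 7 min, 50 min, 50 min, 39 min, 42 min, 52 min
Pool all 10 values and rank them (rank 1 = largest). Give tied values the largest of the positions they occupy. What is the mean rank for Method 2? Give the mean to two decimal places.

Sorted (descending): 54, 52, 50, 50, 48, 42, 39, 33, 26, 7
The 2 values of 50 occupy positions 3–4 → each gets rank 4.
Method 2 values → pooled ranks: 7→10, 50→4, 50→4, 39→7, 42→6, 52→2
Mean rank = (10 + 4 + 4 + 7 + 6 + 2) / 6 = 5.50

5.50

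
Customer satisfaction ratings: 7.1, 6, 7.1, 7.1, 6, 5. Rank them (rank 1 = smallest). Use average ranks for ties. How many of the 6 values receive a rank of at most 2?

Sorted (ascending): 5, 6, 6, 7.1, 7.1, 7.1
The 2 values of 6 occupy positions 2–3 → average rank (2+3)/2 = 2.5.
The 3 values of 7.1 occupy positions 4–6 → average rank 5.
Ranks ≤ 2: {1} → 1 value.

1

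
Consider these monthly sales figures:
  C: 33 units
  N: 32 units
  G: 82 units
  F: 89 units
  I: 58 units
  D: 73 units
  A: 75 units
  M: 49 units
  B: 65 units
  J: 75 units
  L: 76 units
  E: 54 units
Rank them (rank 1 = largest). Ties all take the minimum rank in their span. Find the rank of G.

Sorted (descending): 89, 82, 76, 75, 75, 73, 65, 58, 54, 49, 33, 32
The 2 values of 75 occupy positions 4–5 → each gets rank 4.
G has value 82 units → rank 2.

2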